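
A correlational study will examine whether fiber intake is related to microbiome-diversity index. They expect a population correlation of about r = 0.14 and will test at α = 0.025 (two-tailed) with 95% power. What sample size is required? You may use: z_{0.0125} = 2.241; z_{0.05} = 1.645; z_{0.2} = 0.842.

Fisher's z: C = ½·ln((1+r)/(1−r)) = ½·ln(1.3256) = 0.1409.
n = ((z_{α/2} + z_β)/C)² + 3.
(2.241 + 1.645) / 0.1409 = 3.886 / 0.1409 = 27.580.
n = 27.580² + 3 = 760.65 + 3 = 763.6.
Round up.

n = 764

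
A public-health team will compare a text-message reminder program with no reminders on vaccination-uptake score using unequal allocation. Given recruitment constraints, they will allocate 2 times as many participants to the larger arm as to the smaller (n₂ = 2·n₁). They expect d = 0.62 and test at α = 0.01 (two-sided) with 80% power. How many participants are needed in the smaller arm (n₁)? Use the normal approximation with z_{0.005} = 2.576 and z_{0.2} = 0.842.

n₁ = 46

With allocation ratio k = n₂/n₁ = 2, Var(x̄₁−x̄₂) = σ²(1/n₁ + 1/(k·n₁)) = σ²·(k+1)/(k·n₁).
So n₁ = (1 + 1/k)·((z_{α/2} + z_β)/d)² = 1.500 × (3.418/0.62)².
n₁ = 1.500 × 30.39 = 45.6.
Round up: n₁ = 46, giving n₂ = 2 × 46 = 92.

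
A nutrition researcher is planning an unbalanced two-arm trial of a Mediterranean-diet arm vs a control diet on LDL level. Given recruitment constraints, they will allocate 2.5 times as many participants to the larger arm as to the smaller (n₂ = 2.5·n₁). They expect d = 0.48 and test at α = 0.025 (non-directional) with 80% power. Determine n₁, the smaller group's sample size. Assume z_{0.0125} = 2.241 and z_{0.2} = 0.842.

With allocation ratio k = n₂/n₁ = 2.5, Var(x̄₁−x̄₂) = σ²(1/n₁ + 1/(k·n₁)) = σ²·(k+1)/(k·n₁).
So n₁ = (1 + 1/k)·((z_{α/2} + z_β)/d)² = 1.400 × (3.083/0.48)².
n₁ = 1.400 × 41.25 = 57.8.
Round up: n₁ = 58, giving n₂ = 2.5 × 58 = 145.

n₁ = 58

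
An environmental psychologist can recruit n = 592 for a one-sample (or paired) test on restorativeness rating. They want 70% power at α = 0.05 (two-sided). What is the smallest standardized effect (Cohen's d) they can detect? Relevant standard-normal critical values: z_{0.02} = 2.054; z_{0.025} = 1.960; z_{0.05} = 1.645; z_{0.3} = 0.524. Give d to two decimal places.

For a single sample (or paired design) of n = 592: d_min = (z_{α/2} + z_β)/√n.
z-sum = 1.960 + 0.524 = 2.484.
d_min = 2.484 / √592 = 2.484 / 24.331 = 0.102.

d_min ≈ 0.10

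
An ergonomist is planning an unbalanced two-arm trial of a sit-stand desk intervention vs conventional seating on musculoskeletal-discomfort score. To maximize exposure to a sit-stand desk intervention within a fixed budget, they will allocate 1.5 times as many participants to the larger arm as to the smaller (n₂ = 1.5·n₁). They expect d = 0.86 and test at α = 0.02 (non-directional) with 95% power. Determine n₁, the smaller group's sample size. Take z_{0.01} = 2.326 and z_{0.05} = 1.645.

n₁ = 36

With allocation ratio k = n₂/n₁ = 1.5, Var(x̄₁−x̄₂) = σ²(1/n₁ + 1/(k·n₁)) = σ²·(k+1)/(k·n₁).
So n₁ = (1 + 1/k)·((z_{α/2} + z_β)/d)² = 1.667 × (3.971/0.86)².
n₁ = 1.667 × 21.32 = 35.5.
Round up: n₁ = 36, giving n₂ = 1.5 × 36 = 54.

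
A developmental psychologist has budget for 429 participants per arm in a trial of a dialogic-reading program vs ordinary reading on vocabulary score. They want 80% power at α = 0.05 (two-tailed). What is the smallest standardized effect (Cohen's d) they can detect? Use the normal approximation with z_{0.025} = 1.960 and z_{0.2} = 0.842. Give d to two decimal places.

d_min ≈ 0.19

For two independent groups of n = 429 each: d_min = (z_{α/2} + z_β)·√(2/n).
z-sum = 1.960 + 0.842 = 2.802.
d_min = 2.802 × √(2/429) = 2.802 × 0.0683 = 0.191.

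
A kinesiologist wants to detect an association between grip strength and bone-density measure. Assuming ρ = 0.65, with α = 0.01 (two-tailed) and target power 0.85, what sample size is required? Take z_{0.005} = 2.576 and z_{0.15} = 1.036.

n = 25

Fisher's z: C = ½·ln((1+r)/(1−r)) = ½·ln(4.7143) = 0.7753.
n = ((z_{α/2} + z_β)/C)² + 3.
(2.576 + 1.036) / 0.7753 = 3.612 / 0.7753 = 4.659.
n = 4.659² + 3 = 21.70 + 3 = 24.7.
Round up.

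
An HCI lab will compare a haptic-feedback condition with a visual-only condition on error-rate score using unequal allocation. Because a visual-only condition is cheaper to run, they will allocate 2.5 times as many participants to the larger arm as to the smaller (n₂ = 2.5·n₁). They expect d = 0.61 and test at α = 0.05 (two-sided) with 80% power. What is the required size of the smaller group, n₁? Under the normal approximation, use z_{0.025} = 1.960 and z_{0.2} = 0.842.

With allocation ratio k = n₂/n₁ = 2.5, Var(x̄₁−x̄₂) = σ²(1/n₁ + 1/(k·n₁)) = σ²·(k+1)/(k·n₁).
So n₁ = (1 + 1/k)·((z_{α/2} + z_β)/d)² = 1.400 × (2.802/0.61)².
n₁ = 1.400 × 21.10 = 29.5.
Round up: n₁ = 30, giving n₂ = 2.5 × 30 = 75.

n₁ = 30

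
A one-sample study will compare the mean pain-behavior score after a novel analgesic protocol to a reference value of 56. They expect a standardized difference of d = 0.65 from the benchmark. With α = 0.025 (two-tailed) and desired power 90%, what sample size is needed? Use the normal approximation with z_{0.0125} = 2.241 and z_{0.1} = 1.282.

For a one-sample test: n = ((z_{α/2} + z_β) / d)².
z_{α/2} + z_β = 2.241 + 1.282 = 3.523.
n = (3.523 / 0.65)² = 5.420² = 29.38.
Round up.

n = 30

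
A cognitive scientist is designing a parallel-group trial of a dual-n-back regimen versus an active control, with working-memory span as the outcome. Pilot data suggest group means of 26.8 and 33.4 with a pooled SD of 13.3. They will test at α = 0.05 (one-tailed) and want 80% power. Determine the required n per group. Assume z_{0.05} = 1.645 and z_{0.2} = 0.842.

Cohen's d = |M₁ − M₂| / SD_pooled = |26.8 − 33.4| / 13.3 = 6.6 / 13.3 = 0.496.
For two independent groups with equal n: n = 2·((z_{α} + z_β) / d)².
z_{α} + z_β = 1.645 + 0.842 = 2.487.
n = 2 × (2.487 / 0.496)² = 2 × 5.014² = 2 × 25.14 = 50.3.
Round up to the next whole participant.

n = 51 per group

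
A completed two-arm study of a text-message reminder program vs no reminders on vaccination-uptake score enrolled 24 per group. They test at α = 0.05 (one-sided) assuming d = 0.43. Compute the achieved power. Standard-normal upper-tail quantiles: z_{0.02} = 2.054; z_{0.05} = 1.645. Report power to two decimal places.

power ≈ 0.44

For two equal groups, power = Φ(d·√(n/2) − z_{α}).
d·√(n/2) = 0.43 × √(24/2) = 0.43 × 3.464 = 1.490.
z_β = 1.490 − 1.645 = -0.155.
Power = Φ(-0.155) = 0.438.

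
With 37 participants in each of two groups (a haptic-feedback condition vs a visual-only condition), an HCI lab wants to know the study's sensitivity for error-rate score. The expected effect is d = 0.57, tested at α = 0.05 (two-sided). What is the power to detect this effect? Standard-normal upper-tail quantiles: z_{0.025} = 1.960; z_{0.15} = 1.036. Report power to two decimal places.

power ≈ 0.69

For two equal groups, power = Φ(d·√(n/2) − z_{α/2}).
d·√(n/2) = 0.57 × √(37/2) = 0.57 × 4.301 = 2.452.
z_β = 2.452 − 1.960 = 0.492.
Power = Φ(0.492) = 0.689.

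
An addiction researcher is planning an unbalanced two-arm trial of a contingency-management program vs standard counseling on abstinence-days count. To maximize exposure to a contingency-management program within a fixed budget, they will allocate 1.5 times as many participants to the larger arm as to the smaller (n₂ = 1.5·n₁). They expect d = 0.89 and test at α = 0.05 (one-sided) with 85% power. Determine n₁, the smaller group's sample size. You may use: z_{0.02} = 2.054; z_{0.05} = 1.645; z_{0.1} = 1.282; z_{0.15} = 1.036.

n₁ = 16

With allocation ratio k = n₂/n₁ = 1.5, Var(x̄₁−x̄₂) = σ²(1/n₁ + 1/(k·n₁)) = σ²·(k+1)/(k·n₁).
So n₁ = (1 + 1/k)·((z_{α} + z_β)/d)² = 1.667 × (2.681/0.89)².
n₁ = 1.667 × 9.07 = 15.1.
Round up: n₁ = 16, giving n₂ = 1.5 × 16 = 24.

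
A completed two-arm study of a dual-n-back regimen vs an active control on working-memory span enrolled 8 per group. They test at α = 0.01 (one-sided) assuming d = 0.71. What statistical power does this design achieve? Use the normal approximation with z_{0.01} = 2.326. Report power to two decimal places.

For two equal groups, power = Φ(d·√(n/2) − z_{α}).
d·√(n/2) = 0.71 × √(8/2) = 0.71 × 2.000 = 1.420.
z_β = 1.420 − 2.326 = -0.906.
Power = Φ(-0.906) = 0.182.

power ≈ 0.18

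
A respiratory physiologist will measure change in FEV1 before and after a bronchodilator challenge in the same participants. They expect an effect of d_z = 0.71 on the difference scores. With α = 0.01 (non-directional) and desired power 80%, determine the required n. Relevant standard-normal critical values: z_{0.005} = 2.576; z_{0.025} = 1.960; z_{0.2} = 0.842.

n = 24 pairs

For a paired (one-sample on differences) test: n = ((z_{α/2} + z_β) / d)².
z_{α/2} + z_β = 2.576 + 0.842 = 3.418.
n = (3.418 / 0.71)² = 4.814² = 23.18.
Round up.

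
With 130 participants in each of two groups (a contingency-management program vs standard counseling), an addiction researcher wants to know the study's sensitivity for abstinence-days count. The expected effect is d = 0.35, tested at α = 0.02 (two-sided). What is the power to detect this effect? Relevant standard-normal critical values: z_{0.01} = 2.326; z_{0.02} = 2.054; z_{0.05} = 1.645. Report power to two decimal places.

For two equal groups, power = Φ(d·√(n/2) − z_{α/2}).
d·√(n/2) = 0.35 × √(130/2) = 0.35 × 8.062 = 2.822.
z_β = 2.822 − 2.326 = 0.496.
Power = Φ(0.496) = 0.690.

power ≈ 0.69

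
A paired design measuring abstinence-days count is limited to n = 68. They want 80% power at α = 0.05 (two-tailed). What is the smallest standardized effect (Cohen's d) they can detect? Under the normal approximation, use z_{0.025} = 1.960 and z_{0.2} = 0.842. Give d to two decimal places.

d_min ≈ 0.34

For a single sample (or paired design) of n = 68: d_min = (z_{α/2} + z_β)/√n.
z-sum = 1.960 + 0.842 = 2.802.
d_min = 2.802 / √68 = 2.802 / 8.246 = 0.340.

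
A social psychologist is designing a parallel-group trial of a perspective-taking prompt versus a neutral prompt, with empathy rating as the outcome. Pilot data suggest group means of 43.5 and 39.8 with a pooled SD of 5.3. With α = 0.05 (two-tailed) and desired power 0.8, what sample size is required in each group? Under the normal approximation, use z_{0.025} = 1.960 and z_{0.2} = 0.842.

Cohen's d = |M₁ − M₂| / SD_pooled = |43.5 − 39.8| / 5.3 = 3.7 / 5.3 = 0.698.
For two independent groups with equal n: n = 2·((z_{α/2} + z_β) / d)².
z_{α/2} + z_β = 1.960 + 0.842 = 2.802.
n = 2 × (2.802 / 0.698)² = 2 × 4.014² = 2 × 16.11 = 32.2.
Round up to the next whole participant.

n = 33 per group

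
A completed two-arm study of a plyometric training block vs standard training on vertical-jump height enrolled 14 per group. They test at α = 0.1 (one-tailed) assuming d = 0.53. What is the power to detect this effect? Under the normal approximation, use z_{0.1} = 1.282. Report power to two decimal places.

power ≈ 0.55

For two equal groups, power = Φ(d·√(n/2) − z_{α}).
d·√(n/2) = 0.53 × √(14/2) = 0.53 × 2.646 = 1.402.
z_β = 1.402 − 1.282 = 0.120.
Power = Φ(0.120) = 0.548.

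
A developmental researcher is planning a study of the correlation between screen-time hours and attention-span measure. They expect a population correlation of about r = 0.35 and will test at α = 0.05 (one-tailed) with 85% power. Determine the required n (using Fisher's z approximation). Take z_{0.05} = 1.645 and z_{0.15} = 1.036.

Fisher's z: C = ½·ln((1+r)/(1−r)) = ½·ln(2.0769) = 0.3654.
n = ((z_{α} + z_β)/C)² + 3.
(1.645 + 1.036) / 0.3654 = 2.681 / 0.3654 = 7.337.
n = 7.337² + 3 = 53.83 + 3 = 56.8.
Round up.

n = 57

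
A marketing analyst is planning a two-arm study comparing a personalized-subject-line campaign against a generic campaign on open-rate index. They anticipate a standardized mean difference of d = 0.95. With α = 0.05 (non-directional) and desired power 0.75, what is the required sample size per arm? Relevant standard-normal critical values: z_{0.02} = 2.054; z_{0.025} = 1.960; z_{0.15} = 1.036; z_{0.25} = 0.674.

For two independent groups with equal n: n = 2·((z_{α/2} + z_β) / d)².
z_{α/2} + z_β = 1.960 + 0.674 = 2.634.
n = 2 × (2.634 / 0.95)² = 2 × 2.773² = 2 × 7.69 = 15.4.
Round up to the next whole participant.

n = 16 per group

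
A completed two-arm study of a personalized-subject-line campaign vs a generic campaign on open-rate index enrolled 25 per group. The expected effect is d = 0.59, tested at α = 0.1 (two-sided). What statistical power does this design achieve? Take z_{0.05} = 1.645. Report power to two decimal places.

For two equal groups, power = Φ(d·√(n/2) − z_{α/2}).
d·√(n/2) = 0.59 × √(25/2) = 0.59 × 3.536 = 2.086.
z_β = 2.086 − 1.645 = 0.441.
Power = Φ(0.441) = 0.670.

power ≈ 0.67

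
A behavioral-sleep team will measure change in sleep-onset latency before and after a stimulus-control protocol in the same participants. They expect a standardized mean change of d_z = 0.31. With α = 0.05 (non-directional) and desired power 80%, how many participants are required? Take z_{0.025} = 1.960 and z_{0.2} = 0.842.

For a paired (one-sample on differences) test: n = ((z_{α/2} + z_β) / d)².
z_{α/2} + z_β = 1.960 + 0.842 = 2.802.
n = (2.802 / 0.31)² = 9.039² = 81.70.
Round up.

n = 82 pairs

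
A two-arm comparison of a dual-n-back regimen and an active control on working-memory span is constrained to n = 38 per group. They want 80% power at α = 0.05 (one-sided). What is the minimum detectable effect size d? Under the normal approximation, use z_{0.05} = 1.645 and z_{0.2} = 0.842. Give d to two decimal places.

d_min ≈ 0.57

For two independent groups of n = 38 each: d_min = (z_{α} + z_β)·√(2/n).
z-sum = 1.645 + 0.842 = 2.487.
d_min = 2.487 × √(2/38) = 2.487 × 0.2294 = 0.571.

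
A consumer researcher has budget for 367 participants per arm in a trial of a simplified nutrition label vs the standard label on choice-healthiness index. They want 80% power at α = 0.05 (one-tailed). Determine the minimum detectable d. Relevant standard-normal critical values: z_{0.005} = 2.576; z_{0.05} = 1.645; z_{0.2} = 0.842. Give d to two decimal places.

d_min ≈ 0.18

For two independent groups of n = 367 each: d_min = (z_{α} + z_β)·√(2/n).
z-sum = 1.645 + 0.842 = 2.487.
d_min = 2.487 × √(2/367) = 2.487 × 0.0738 = 0.184.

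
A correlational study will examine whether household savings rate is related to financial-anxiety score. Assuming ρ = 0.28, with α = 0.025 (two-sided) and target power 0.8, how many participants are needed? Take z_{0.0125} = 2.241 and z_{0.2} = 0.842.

n = 118

Fisher's z: C = ½·ln((1+r)/(1−r)) = ½·ln(1.7778) = 0.2877.
n = ((z_{α/2} + z_β)/C)² + 3.
(2.241 + 0.842) / 0.2877 = 3.083 / 0.2877 = 10.716.
n = 10.716² + 3 = 114.83 + 3 = 117.8.
Round up.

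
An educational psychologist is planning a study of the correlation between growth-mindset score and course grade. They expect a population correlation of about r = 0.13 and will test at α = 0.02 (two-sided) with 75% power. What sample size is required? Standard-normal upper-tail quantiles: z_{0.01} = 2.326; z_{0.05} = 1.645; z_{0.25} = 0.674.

n = 530

Fisher's z: C = ½·ln((1+r)/(1−r)) = ½·ln(1.2989) = 0.1307.
n = ((z_{α/2} + z_β)/C)² + 3.
(2.326 + 0.674) / 0.1307 = 3.000 / 0.1307 = 22.953.
n = 22.953² + 3 = 526.86 + 3 = 529.9.
Round up.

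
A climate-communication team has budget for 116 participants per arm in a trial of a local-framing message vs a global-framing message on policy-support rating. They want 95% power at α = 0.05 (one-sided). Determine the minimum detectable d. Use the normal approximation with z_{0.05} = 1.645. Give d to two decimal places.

For two independent groups of n = 116 each: d_min = (z_{α} + z_β)·√(2/n).
z-sum = 1.645 + 1.645 = 3.290.
d_min = 3.290 × √(2/116) = 3.290 × 0.1313 = 0.432.

d_min ≈ 0.43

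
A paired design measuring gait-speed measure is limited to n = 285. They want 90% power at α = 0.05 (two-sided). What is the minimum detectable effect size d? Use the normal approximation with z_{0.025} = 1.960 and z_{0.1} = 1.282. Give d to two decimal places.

d_min ≈ 0.19

For a single sample (or paired design) of n = 285: d_min = (z_{α/2} + z_β)/√n.
z-sum = 1.960 + 1.282 = 3.242.
d_min = 3.242 / √285 = 3.242 / 16.882 = 0.192.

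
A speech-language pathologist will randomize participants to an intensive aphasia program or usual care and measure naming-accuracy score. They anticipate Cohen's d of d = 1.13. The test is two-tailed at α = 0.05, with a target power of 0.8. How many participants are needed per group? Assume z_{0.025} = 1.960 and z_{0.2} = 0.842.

n = 13 per group

For two independent groups with equal n: n = 2·((z_{α/2} + z_β) / d)².
z_{α/2} + z_β = 1.960 + 0.842 = 2.802.
n = 2 × (2.802 / 1.13)² = 2 × 2.480² = 2 × 6.15 = 12.3.
Round up to the next whole participant.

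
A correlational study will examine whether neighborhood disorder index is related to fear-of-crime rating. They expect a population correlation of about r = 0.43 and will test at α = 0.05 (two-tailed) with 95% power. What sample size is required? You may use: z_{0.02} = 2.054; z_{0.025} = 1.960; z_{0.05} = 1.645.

Fisher's z: C = ½·ln((1+r)/(1−r)) = ½·ln(2.5088) = 0.4599.
n = ((z_{α/2} + z_β)/C)² + 3.
(1.960 + 1.645) / 0.4599 = 3.605 / 0.4599 = 7.839.
n = 7.839² + 3 = 61.44 + 3 = 64.4.
Round up.

n = 65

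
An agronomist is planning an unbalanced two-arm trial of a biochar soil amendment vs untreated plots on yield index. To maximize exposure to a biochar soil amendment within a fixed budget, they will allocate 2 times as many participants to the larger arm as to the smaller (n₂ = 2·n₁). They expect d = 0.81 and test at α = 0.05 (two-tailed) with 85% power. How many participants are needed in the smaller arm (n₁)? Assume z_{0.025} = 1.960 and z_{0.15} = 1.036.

n₁ = 21

With allocation ratio k = n₂/n₁ = 2, Var(x̄₁−x̄₂) = σ²(1/n₁ + 1/(k·n₁)) = σ²·(k+1)/(k·n₁).
So n₁ = (1 + 1/k)·((z_{α/2} + z_β)/d)² = 1.500 × (2.996/0.81)².
n₁ = 1.500 × 13.68 = 20.5.
Round up: n₁ = 21, giving n₂ = 2 × 21 = 42.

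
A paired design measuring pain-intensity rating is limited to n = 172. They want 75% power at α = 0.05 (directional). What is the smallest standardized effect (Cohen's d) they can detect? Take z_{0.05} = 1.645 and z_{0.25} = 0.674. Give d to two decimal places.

For a single sample (or paired design) of n = 172: d_min = (z_{α} + z_β)/√n.
z-sum = 1.645 + 0.674 = 2.319.
d_min = 2.319 / √172 = 2.319 / 13.115 = 0.177.

d_min ≈ 0.18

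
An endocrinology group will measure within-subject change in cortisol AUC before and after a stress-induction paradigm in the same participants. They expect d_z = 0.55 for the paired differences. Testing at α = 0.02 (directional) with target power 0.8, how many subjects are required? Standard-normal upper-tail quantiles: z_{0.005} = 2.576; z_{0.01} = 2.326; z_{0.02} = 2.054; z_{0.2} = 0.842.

n = 28 pairs

For a paired (one-sample on differences) test: n = ((z_{α} + z_β) / d)².
z_{α} + z_β = 2.054 + 0.842 = 2.896.
n = (2.896 / 0.55)² = 5.265² = 27.73.
Round up.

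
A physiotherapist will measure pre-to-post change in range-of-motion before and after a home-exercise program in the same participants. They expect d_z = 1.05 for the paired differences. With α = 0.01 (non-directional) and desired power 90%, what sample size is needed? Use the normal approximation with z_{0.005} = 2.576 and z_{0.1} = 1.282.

For a paired (one-sample on differences) test: n = ((z_{α/2} + z_β) / d)².
z_{α/2} + z_β = 2.576 + 1.282 = 3.858.
n = (3.858 / 1.05)² = 3.674² = 13.50.
Round up.

n = 14 pairs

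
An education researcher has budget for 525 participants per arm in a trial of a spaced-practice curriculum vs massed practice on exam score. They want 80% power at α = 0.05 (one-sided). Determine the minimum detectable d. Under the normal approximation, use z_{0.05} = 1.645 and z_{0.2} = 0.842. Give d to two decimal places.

For two independent groups of n = 525 each: d_min = (z_{α} + z_β)·√(2/n).
z-sum = 1.645 + 0.842 = 2.487.
d_min = 2.487 × √(2/525) = 2.487 × 0.0617 = 0.154.

d_min ≈ 0.15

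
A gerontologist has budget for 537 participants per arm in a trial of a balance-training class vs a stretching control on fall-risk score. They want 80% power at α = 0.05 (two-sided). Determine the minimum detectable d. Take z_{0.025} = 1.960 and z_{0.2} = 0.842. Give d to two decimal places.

d_min ≈ 0.17

For two independent groups of n = 537 each: d_min = (z_{α/2} + z_β)·√(2/n).
z-sum = 1.960 + 0.842 = 2.802.
d_min = 2.802 × √(2/537) = 2.802 × 0.0610 = 0.171.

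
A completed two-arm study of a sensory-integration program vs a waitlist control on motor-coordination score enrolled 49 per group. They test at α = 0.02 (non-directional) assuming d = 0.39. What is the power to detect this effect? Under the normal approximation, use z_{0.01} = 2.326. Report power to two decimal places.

power ≈ 0.35

For two equal groups, power = Φ(d·√(n/2) − z_{α/2}).
d·√(n/2) = 0.39 × √(49/2) = 0.39 × 4.950 = 1.930.
z_β = 1.930 − 2.326 = -0.396.
Power = Φ(-0.396) = 0.346.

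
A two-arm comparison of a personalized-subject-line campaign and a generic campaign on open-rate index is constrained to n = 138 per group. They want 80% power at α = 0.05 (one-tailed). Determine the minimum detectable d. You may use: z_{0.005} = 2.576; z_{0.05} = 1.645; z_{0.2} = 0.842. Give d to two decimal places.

d_min ≈ 0.30

For two independent groups of n = 138 each: d_min = (z_{α} + z_β)·√(2/n).
z-sum = 1.645 + 0.842 = 2.487.
d_min = 2.487 × √(2/138) = 2.487 × 0.1204 = 0.299.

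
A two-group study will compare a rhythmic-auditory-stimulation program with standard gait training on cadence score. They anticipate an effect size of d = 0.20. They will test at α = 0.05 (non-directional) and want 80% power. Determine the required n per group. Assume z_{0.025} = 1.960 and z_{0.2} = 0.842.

n = 393 per group

For two independent groups with equal n: n = 2·((z_{α/2} + z_β) / d)².
z_{α/2} + z_β = 1.960 + 0.842 = 2.802.
n = 2 × (2.802 / 0.20)² = 2 × 14.010² = 2 × 196.28 = 392.6.
Round up to the next whole participant.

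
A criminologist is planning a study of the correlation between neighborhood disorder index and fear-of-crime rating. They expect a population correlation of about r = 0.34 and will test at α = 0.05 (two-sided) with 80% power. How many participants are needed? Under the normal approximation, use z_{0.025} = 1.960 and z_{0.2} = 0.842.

n = 66

Fisher's z: C = ½·ln((1+r)/(1−r)) = ½·ln(2.0303) = 0.3541.
n = ((z_{α/2} + z_β)/C)² + 3.
(1.960 + 0.842) / 0.3541 = 2.802 / 0.3541 = 7.913.
n = 7.913² + 3 = 62.62 + 3 = 65.6.
Round up.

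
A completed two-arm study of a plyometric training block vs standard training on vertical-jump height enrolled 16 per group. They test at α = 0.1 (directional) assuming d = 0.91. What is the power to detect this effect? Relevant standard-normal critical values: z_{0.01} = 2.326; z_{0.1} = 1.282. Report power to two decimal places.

power ≈ 0.90

For two equal groups, power = Φ(d·√(n/2) − z_{α}).
d·√(n/2) = 0.91 × √(16/2) = 0.91 × 2.828 = 2.574.
z_β = 2.574 − 1.282 = 1.292.
Power = Φ(1.292) = 0.902.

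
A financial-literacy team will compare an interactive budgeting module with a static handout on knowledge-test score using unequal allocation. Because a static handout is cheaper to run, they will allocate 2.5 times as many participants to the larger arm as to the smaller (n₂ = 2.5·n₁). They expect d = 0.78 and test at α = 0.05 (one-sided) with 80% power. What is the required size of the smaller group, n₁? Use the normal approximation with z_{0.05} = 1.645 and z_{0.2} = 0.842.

With allocation ratio k = n₂/n₁ = 2.5, Var(x̄₁−x̄₂) = σ²(1/n₁ + 1/(k·n₁)) = σ²·(k+1)/(k·n₁).
So n₁ = (1 + 1/k)·((z_{α} + z_β)/d)² = 1.400 × (2.487/0.78)².
n₁ = 1.400 × 10.17 = 14.2.
Round up: n₁ = 15, giving n₂ = ⌈2.5 × 15⌉ = ⌈37.5⌉ = 38.

n₁ = 15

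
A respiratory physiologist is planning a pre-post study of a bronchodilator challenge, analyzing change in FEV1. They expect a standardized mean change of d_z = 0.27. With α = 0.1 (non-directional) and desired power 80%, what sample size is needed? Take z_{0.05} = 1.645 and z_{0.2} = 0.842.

For a paired (one-sample on differences) test: n = ((z_{α/2} + z_β) / d)².
z_{α/2} + z_β = 1.645 + 0.842 = 2.487.
n = (2.487 / 0.27)² = 9.211² = 84.84.
Round up.

n = 85 pairs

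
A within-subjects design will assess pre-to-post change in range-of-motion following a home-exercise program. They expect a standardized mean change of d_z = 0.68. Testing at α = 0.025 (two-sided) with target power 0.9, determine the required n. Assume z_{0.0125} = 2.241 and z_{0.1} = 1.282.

n = 27 pairs

For a paired (one-sample on differences) test: n = ((z_{α/2} + z_β) / d)².
z_{α/2} + z_β = 2.241 + 1.282 = 3.523.
n = (3.523 / 0.68)² = 5.181² = 26.84.
Round up.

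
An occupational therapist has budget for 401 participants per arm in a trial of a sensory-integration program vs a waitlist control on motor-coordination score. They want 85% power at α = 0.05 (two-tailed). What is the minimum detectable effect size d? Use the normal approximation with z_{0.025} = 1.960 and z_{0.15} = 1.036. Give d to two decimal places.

d_min ≈ 0.21

For two independent groups of n = 401 each: d_min = (z_{α/2} + z_β)·√(2/n).
z-sum = 1.960 + 1.036 = 2.996.
d_min = 2.996 × √(2/401) = 2.996 × 0.0706 = 0.212.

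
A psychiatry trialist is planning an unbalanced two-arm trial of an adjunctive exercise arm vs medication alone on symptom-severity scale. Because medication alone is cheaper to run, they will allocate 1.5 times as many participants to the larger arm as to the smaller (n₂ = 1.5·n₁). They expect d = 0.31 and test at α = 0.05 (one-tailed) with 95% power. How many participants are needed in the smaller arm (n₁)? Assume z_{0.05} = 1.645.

With allocation ratio k = n₂/n₁ = 1.5, Var(x̄₁−x̄₂) = σ²(1/n₁ + 1/(k·n₁)) = σ²·(k+1)/(k·n₁).
So n₁ = (1 + 1/k)·((z_{α} + z_β)/d)² = 1.667 × (3.290/0.31)².
n₁ = 1.667 × 112.63 = 187.7.
Round up: n₁ = 188, giving n₂ = 1.5 × 188 = 282.

n₁ = 188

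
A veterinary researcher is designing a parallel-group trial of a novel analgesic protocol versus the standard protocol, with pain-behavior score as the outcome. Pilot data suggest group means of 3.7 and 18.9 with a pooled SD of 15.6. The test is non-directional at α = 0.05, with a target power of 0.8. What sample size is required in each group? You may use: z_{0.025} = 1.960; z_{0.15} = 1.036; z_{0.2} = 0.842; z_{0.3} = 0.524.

Cohen's d = |M₁ − M₂| / SD_pooled = |3.7 − 18.9| / 15.6 = 15.2 / 15.6 = 0.974.
For two independent groups with equal n: n = 2·((z_{α/2} + z_β) / d)².
z_{α/2} + z_β = 1.960 + 0.842 = 2.802.
n = 2 × (2.802 / 0.974)² = 2 × 2.877² = 2 × 8.28 = 16.6.
Round up to the next whole participant.

n = 17 per group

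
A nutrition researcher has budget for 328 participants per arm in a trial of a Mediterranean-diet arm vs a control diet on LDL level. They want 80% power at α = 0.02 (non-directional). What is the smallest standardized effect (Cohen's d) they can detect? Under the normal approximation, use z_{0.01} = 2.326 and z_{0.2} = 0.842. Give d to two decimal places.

For two independent groups of n = 328 each: d_min = (z_{α/2} + z_β)·√(2/n).
z-sum = 2.326 + 0.842 = 3.168.
d_min = 3.168 × √(2/328) = 3.168 × 0.0781 = 0.247.

d_min ≈ 0.25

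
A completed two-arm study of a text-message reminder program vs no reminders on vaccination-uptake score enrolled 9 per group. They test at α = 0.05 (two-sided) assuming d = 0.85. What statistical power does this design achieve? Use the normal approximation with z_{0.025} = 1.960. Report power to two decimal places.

power ≈ 0.44

For two equal groups, power = Φ(d·√(n/2) − z_{α/2}).
d·√(n/2) = 0.85 × √(9/2) = 0.85 × 2.121 = 1.803.
z_β = 1.803 − 1.960 = -0.157.
Power = Φ(-0.157) = 0.438.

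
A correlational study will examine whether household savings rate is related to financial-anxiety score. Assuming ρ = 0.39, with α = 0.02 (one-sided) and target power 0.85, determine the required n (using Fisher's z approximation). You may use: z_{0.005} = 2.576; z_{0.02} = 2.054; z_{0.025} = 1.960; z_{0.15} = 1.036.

Fisher's z: C = ½·ln((1+r)/(1−r)) = ½·ln(2.2787) = 0.4118.
n = ((z_{α} + z_β)/C)² + 3.
(2.054 + 1.036) / 0.4118 = 3.090 / 0.4118 = 7.504.
n = 7.504² + 3 = 56.30 + 3 = 59.3.
Round up.

n = 60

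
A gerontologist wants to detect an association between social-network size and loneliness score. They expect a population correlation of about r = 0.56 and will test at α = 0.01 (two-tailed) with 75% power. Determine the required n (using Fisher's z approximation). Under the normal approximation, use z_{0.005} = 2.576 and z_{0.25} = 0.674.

Fisher's z: C = ½·ln((1+r)/(1−r)) = ½·ln(3.5455) = 0.6328.
n = ((z_{α/2} + z_β)/C)² + 3.
(2.576 + 0.674) / 0.6328 = 3.250 / 0.6328 = 5.136.
n = 5.136² + 3 = 26.38 + 3 = 29.4.
Round up.

n = 30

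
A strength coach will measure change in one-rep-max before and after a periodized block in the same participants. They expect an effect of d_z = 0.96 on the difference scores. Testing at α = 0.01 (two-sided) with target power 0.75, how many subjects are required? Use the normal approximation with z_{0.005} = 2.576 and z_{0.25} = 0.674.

n = 12 pairs

For a paired (one-sample on differences) test: n = ((z_{α/2} + z_β) / d)².
z_{α/2} + z_β = 2.576 + 0.674 = 3.250.
n = (3.250 / 0.96)² = 3.385² = 11.46.
Round up.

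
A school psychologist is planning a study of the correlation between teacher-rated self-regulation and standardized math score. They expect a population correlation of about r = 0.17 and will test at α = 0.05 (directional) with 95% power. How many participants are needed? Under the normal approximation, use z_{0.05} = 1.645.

Fisher's z: C = ½·ln((1+r)/(1−r)) = ½·ln(1.4096) = 0.1717.
n = ((z_{α} + z_β)/C)² + 3.
(1.645 + 1.645) / 0.1717 = 3.290 / 0.1717 = 19.161.
n = 19.161² + 3 = 367.16 + 3 = 370.2.
Round up.

n = 371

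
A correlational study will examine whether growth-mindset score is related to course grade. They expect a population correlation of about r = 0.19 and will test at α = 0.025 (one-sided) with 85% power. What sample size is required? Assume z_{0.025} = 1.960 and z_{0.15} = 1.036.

Fisher's z: C = ½·ln((1+r)/(1−r)) = ½·ln(1.4691) = 0.1923.
n = ((z_{α} + z_β)/C)² + 3.
(1.960 + 1.036) / 0.1923 = 2.996 / 0.1923 = 15.580.
n = 15.580² + 3 = 242.73 + 3 = 245.7.
Round up.

n = 246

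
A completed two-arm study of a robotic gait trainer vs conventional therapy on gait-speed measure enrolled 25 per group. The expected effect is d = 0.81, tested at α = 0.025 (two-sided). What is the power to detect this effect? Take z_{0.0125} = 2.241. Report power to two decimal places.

power ≈ 0.73

For two equal groups, power = Φ(d·√(n/2) − z_{α/2}).
d·√(n/2) = 0.81 × √(25/2) = 0.81 × 3.536 = 2.864.
z_β = 2.864 − 2.241 = 0.623.
Power = Φ(0.623) = 0.733.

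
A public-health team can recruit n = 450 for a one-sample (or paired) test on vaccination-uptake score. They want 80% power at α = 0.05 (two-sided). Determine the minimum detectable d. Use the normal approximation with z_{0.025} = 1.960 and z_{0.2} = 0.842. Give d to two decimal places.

For a single sample (or paired design) of n = 450: d_min = (z_{α/2} + z_β)/√n.
z-sum = 1.960 + 0.842 = 2.802.
d_min = 2.802 / √450 = 2.802 / 21.213 = 0.132.

d_min ≈ 0.13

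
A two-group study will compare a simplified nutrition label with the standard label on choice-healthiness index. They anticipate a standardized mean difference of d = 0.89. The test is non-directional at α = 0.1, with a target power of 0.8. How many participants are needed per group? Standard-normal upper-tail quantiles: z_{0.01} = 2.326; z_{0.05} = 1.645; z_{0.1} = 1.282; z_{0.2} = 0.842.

For two independent groups with equal n: n = 2·((z_{α/2} + z_β) / d)².
z_{α/2} + z_β = 1.645 + 0.842 = 2.487.
n = 2 × (2.487 / 0.89)² = 2 × 2.794² = 2 × 7.81 = 15.6.
Round up to the next whole participant.

n = 16 per group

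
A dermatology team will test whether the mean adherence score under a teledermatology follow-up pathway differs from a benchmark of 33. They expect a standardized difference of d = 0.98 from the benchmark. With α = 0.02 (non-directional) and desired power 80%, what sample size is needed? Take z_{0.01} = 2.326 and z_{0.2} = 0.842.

For a one-sample test: n = ((z_{α/2} + z_β) / d)².
z_{α/2} + z_β = 2.326 + 0.842 = 3.168.
n = (3.168 / 0.98)² = 3.233² = 10.45.
Round up.

n = 11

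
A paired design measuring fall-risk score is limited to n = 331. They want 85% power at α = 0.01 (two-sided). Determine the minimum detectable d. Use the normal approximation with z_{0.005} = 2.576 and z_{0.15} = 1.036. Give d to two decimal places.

For a single sample (or paired design) of n = 331: d_min = (z_{α/2} + z_β)/√n.
z-sum = 2.576 + 1.036 = 3.612.
d_min = 3.612 / √331 = 3.612 / 18.193 = 0.199.

d_min ≈ 0.20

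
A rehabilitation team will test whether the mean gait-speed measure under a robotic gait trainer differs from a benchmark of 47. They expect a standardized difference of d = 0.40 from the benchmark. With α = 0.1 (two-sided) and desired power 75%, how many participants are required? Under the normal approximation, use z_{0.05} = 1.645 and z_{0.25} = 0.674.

n = 34

For a one-sample test: n = ((z_{α/2} + z_β) / d)².
z_{α/2} + z_β = 1.645 + 0.674 = 2.319.
n = (2.319 / 0.40)² = 5.797² = 33.61.
Round up.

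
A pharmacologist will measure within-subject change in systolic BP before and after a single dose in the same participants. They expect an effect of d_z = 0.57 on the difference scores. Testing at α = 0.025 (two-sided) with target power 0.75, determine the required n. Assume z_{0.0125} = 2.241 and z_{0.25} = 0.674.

For a paired (one-sample on differences) test: n = ((z_{α/2} + z_β) / d)².
z_{α/2} + z_β = 2.241 + 0.674 = 2.915.
n = (2.915 / 0.57)² = 5.114² = 26.15.
Round up.

n = 27 pairs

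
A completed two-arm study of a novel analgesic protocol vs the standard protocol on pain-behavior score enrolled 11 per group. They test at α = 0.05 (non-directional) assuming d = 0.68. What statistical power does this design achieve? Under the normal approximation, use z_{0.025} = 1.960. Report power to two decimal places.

power ≈ 0.36

For two equal groups, power = Φ(d·√(n/2) − z_{α/2}).
d·√(n/2) = 0.68 × √(11/2) = 0.68 × 2.345 = 1.595.
z_β = 1.595 − 1.960 = -0.365.
Power = Φ(-0.365) = 0.357.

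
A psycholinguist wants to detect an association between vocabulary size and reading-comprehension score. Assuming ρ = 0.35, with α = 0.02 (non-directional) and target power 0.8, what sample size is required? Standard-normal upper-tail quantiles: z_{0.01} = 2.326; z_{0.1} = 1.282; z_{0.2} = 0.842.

n = 79

Fisher's z: C = ½·ln((1+r)/(1−r)) = ½·ln(2.0769) = 0.3654.
n = ((z_{α/2} + z_β)/C)² + 3.
(2.326 + 0.842) / 0.3654 = 3.168 / 0.3654 = 8.670.
n = 8.670² + 3 = 75.17 + 3 = 78.2.
Round up.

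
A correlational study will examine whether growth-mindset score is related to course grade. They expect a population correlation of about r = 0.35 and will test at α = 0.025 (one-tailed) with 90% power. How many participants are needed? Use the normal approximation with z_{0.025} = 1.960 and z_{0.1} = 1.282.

n = 82

Fisher's z: C = ½·ln((1+r)/(1−r)) = ½·ln(2.0769) = 0.3654.
n = ((z_{α} + z_β)/C)² + 3.
(1.960 + 1.282) / 0.3654 = 3.242 / 0.3654 = 8.872.
n = 8.872² + 3 = 78.72 + 3 = 81.7.
Round up.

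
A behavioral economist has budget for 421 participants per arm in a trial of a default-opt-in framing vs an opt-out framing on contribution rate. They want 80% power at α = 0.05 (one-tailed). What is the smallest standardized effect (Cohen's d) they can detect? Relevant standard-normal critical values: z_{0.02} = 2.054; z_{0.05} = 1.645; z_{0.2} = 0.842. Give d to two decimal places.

For two independent groups of n = 421 each: d_min = (z_{α} + z_β)·√(2/n).
z-sum = 1.645 + 0.842 = 2.487.
d_min = 2.487 × √(2/421) = 2.487 × 0.0689 = 0.171.

d_min ≈ 0.17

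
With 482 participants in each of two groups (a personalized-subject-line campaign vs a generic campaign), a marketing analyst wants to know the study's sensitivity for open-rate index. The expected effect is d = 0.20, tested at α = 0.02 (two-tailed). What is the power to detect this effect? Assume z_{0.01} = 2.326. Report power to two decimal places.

For two equal groups, power = Φ(d·√(n/2) − z_{α/2}).
d·√(n/2) = 0.20 × √(482/2) = 0.20 × 15.524 = 3.105.
z_β = 3.105 − 2.326 = 0.779.
Power = Φ(0.779) = 0.782.

power ≈ 0.78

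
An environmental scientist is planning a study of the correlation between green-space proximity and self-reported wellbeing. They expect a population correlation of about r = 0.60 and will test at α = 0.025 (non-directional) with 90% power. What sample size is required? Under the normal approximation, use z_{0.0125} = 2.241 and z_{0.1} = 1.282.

n = 29

Fisher's z: C = ½·ln((1+r)/(1−r)) = ½·ln(4.0000) = 0.6931.
n = ((z_{α/2} + z_β)/C)² + 3.
(2.241 + 1.282) / 0.6931 = 3.523 / 0.6931 = 5.083.
n = 5.083² + 3 = 25.84 + 3 = 28.8.
Round up.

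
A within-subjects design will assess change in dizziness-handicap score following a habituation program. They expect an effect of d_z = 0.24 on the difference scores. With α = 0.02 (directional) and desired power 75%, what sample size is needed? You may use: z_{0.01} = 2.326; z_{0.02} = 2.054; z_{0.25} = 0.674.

n = 130 pairs

For a paired (one-sample on differences) test: n = ((z_{α} + z_β) / d)².
z_{α} + z_β = 2.054 + 0.674 = 2.728.
n = (2.728 / 0.24)² = 11.367² = 129.20.
Round up.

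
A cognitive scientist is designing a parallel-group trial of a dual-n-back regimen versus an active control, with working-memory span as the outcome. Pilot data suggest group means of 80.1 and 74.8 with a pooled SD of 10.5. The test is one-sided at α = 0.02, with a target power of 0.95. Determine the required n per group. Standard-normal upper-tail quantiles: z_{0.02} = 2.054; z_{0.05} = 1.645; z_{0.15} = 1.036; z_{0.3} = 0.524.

Cohen's d = |M₁ − M₂| / SD_pooled = |80.1 − 74.8| / 10.5 = 5.3 / 10.5 = 0.505.
For two independent groups with equal n: n = 2·((z_{α} + z_β) / d)².
z_{α} + z_β = 2.054 + 1.645 = 3.699.
n = 2 × (3.699 / 0.505)² = 2 × 7.325² = 2 × 53.65 = 107.3.
Round up to the next whole participant.

n = 108 per group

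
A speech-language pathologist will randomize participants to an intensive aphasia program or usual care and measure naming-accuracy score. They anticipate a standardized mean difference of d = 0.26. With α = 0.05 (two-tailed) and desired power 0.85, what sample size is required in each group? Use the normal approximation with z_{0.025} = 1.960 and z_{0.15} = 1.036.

For two independent groups with equal n: n = 2·((z_{α/2} + z_β) / d)².
z_{α/2} + z_β = 1.960 + 1.036 = 2.996.
n = 2 × (2.996 / 0.26)² = 2 × 11.523² = 2 × 132.78 = 265.6.
Round up to the next whole participant.

n = 266 per group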